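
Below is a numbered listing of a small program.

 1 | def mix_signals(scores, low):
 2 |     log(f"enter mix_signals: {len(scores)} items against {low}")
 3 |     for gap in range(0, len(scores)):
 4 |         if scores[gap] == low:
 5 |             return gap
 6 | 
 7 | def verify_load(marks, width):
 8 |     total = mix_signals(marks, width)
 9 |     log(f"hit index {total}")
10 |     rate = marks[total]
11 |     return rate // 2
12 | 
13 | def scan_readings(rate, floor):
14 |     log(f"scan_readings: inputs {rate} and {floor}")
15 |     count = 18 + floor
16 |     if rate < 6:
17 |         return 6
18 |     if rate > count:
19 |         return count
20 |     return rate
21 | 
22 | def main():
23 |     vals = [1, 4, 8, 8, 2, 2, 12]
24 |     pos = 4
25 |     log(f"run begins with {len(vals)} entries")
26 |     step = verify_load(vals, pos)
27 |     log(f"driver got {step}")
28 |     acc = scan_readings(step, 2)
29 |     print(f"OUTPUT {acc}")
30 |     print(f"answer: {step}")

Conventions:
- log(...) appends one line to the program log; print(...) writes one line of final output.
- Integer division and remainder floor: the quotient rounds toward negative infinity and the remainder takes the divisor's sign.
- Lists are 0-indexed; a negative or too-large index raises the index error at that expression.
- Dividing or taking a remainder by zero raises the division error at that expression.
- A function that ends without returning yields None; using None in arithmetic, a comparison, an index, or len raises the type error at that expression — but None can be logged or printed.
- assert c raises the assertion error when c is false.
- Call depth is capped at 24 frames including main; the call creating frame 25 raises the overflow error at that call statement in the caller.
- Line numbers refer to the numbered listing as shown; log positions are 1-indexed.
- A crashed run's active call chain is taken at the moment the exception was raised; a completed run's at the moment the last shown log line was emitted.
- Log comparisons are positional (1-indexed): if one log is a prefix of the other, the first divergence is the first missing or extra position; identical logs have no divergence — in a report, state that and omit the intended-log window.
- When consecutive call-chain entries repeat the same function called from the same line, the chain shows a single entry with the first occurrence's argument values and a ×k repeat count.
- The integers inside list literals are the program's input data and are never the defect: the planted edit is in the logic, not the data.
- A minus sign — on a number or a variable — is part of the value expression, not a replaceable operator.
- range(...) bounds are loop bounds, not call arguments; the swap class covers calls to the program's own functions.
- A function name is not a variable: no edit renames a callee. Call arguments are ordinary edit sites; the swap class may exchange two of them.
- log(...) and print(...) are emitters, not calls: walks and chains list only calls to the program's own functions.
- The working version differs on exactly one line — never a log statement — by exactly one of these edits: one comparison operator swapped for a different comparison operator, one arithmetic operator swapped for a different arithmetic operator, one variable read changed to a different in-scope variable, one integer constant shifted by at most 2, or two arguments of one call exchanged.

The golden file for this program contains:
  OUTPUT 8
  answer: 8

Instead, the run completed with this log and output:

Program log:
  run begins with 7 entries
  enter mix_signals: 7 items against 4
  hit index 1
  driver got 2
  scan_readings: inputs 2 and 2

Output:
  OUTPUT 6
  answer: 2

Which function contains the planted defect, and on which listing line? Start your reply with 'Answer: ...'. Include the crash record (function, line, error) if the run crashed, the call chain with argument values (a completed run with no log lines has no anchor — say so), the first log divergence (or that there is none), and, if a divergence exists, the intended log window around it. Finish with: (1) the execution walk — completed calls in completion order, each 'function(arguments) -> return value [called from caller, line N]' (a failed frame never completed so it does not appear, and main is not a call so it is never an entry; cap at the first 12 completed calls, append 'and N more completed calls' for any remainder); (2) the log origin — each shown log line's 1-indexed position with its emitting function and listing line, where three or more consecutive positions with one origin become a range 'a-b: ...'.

Answer: the defect is in verify_load at line 11.
The tell: The earliest visible damage is log position 4 — 'driver got 2' rather than the intended 'driver got 8'.
Call chain: main -> scan_readings(2, 2) (called at line 28).
First divergence: position 4 — the shown line 'driver got 2' should read 'driver got 8'.
Intended log window:
  2: enter mix_signals: 7 items against 4
  3: hit index 1
  4: driver got 8
  5: scan_readings: inputs 8 and 2
Execution walk:
  mix_signals([1, 4, 8, 8, 2, 2, 12], 4) -> 1  [called from verify_load, line 8]
  verify_load([1, 4, 8, 8, 2, 2, 12], 4) -> 2  [called from main, line 26]
  scan_readings(2, 2) -> 6  [called from main, line 28]
Log origins:
  1: from main, line 25
  2: from mix_signals, line 2
  3: from verify_load, line 9
  4: from main, line 27
  5: from scan_readings, line 14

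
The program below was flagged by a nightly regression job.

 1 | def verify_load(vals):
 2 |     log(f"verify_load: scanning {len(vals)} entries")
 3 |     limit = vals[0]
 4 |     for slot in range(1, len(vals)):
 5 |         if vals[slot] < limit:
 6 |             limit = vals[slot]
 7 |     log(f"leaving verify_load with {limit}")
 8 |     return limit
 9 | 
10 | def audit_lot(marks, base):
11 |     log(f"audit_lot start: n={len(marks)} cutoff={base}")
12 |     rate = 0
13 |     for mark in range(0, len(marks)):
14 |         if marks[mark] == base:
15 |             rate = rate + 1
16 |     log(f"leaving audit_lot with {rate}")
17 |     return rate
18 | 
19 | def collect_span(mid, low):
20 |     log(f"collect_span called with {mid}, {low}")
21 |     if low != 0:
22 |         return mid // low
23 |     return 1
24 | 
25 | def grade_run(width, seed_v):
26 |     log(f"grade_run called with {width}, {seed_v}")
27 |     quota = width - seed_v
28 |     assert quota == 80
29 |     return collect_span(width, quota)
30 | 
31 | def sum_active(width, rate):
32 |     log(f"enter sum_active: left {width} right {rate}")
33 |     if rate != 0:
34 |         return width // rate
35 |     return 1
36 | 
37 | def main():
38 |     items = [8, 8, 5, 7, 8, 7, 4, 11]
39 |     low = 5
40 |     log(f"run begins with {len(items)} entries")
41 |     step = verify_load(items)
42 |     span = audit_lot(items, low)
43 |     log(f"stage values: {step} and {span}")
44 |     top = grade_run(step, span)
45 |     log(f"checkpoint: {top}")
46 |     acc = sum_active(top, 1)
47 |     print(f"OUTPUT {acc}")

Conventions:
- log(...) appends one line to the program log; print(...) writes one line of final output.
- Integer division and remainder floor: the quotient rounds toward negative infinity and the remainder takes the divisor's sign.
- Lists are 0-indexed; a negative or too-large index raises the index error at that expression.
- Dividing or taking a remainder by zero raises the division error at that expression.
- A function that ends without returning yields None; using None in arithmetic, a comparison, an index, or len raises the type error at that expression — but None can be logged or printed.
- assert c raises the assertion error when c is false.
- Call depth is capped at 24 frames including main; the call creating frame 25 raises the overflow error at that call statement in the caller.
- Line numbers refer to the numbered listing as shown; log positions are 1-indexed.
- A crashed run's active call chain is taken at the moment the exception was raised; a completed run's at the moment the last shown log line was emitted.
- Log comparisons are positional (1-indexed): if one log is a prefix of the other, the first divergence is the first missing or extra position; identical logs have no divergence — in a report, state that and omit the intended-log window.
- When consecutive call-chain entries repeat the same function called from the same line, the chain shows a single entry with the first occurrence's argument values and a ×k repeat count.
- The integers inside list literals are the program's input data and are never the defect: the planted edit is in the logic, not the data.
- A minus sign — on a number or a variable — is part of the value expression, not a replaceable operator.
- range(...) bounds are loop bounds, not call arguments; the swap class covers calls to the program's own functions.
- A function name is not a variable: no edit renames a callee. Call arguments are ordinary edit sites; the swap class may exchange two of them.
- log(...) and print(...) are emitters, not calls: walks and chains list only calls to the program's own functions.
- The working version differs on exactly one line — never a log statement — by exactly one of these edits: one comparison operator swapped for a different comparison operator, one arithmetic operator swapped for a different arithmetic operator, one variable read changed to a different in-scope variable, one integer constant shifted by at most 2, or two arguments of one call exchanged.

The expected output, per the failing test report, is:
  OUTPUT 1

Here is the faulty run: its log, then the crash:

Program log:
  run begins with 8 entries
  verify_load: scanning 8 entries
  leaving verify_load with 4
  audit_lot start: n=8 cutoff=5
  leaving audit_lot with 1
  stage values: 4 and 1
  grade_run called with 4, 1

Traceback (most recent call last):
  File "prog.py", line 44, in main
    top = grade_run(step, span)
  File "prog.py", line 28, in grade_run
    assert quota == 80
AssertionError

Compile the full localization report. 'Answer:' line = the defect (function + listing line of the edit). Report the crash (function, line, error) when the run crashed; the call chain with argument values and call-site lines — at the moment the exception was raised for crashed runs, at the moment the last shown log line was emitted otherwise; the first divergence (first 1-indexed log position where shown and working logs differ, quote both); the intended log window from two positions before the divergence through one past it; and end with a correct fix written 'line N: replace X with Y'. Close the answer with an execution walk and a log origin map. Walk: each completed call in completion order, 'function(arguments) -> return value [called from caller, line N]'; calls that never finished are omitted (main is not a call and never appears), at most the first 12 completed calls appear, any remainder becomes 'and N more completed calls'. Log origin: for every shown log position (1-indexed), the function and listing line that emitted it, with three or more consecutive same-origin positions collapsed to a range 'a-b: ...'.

Answer: the defect is in grade_run at line 28.
Core observation: The shown log is a 7-line prefix of the intended one, whose next entry is 'collect_span called with 4, 3'.
Crash: grade_run, line 28, AssertionError.
Call chain: main -> grade_run(4, 1) (called at line 44).
First divergence: position 8 (shown log ended at 7 lines; the working version continues: 'collect_span called with 4, 3').
Intended log window:
  6: stage values: 4 and 1
  7: grade_run called with 4, 1
  8: collect_span called with 4, 3
  9: checkpoint: 1
Execution walk:
  verify_load([8, 8, 5, 7, 8, 7, 4, 11]) -> 4  [called from main, line 41]
  audit_lot([8, 8, 5, 7, 8, 7, 4, 11], 5) -> 1  [called from main, line 42]
Log line origins:
  1 — main, line 40
  2 — verify_load, line 2
  3 — verify_load, line 7
  4 — audit_lot, line 11
  5 — audit_lot, line 16
  6 — main, line 43
  7 — grade_run, line 26
A correct fix: line 28: replace `==` with `<=`.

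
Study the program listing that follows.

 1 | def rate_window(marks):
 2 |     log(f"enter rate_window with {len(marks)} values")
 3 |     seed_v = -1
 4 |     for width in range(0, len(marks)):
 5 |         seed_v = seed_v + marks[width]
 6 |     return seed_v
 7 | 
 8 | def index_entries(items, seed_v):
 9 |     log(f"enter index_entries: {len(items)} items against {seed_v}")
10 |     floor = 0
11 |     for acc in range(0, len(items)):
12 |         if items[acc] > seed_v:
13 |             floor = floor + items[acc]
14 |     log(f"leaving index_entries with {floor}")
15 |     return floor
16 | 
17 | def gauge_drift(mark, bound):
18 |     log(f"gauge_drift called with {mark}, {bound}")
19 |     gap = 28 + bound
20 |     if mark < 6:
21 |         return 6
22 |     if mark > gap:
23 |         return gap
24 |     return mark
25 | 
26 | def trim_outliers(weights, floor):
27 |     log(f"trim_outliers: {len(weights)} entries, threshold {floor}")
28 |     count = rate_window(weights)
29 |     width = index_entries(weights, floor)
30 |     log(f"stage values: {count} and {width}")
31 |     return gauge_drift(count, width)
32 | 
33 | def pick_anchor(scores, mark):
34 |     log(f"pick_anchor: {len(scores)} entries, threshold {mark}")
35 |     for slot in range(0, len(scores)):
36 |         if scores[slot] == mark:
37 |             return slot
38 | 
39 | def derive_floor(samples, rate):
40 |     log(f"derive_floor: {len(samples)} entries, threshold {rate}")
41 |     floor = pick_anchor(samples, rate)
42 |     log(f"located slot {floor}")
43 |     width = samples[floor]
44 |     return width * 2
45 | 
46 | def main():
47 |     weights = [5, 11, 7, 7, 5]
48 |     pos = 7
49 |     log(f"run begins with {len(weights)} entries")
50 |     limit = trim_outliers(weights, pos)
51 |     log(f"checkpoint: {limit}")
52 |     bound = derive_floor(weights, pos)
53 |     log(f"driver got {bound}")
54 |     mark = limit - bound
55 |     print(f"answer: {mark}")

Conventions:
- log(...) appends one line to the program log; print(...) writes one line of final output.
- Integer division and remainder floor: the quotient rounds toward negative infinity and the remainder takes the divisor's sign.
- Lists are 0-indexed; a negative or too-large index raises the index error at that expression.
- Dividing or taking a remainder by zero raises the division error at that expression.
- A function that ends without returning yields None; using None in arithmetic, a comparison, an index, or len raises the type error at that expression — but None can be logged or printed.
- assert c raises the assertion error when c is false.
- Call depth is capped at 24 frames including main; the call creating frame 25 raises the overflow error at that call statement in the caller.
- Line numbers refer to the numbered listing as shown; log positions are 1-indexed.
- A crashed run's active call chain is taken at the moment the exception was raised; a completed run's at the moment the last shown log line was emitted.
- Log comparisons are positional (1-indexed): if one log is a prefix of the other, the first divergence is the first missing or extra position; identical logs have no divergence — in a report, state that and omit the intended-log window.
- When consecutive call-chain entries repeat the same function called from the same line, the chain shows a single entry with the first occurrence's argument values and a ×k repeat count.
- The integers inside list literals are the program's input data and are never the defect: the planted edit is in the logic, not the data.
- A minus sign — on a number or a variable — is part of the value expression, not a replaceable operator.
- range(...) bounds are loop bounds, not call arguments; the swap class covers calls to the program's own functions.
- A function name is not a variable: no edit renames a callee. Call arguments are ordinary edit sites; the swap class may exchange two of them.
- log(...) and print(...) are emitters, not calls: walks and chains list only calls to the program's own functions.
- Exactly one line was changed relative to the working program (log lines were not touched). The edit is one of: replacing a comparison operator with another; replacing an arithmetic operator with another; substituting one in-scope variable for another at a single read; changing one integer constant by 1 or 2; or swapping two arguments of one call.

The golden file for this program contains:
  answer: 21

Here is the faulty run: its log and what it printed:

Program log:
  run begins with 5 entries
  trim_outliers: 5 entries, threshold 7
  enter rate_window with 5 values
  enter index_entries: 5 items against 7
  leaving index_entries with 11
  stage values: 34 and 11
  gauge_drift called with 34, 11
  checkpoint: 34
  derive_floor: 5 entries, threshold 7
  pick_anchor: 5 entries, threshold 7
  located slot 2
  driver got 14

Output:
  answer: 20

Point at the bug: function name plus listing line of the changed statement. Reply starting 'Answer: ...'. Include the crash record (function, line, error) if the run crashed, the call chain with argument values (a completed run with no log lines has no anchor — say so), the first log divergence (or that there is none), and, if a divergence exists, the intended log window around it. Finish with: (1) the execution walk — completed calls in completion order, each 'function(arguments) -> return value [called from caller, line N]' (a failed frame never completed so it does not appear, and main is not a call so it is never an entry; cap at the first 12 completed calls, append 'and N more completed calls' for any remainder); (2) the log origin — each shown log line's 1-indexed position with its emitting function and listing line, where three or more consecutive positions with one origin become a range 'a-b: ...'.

Answer: the defect is in rate_window at line 3.
Key fact: At log position 6 the runs split — shown 'stage values: 34 and 11', but the working version logs 'stage values: 35 and 11'.
Call chain: main.
First divergence: at position 6 the run shows 'stage values: 34 and 11' where the working version logs 'stage values: 35 and 11'.
Intended log window:
  4: enter index_entries: 5 items against 7
  5: leaving index_entries with 11
  6: stage values: 35 and 11
  7: gauge_drift called with 35, 11
Execution walk:
  rate_window([5, 11, 7, 7, 5]) -> 34  [called from trim_outliers, line 28]
  index_entries([5, 11, 7, 7, 5], 7) -> 11  [called from trim_outliers, line 29]
  gauge_drift(34, 11) -> 34  [called from trim_outliers, line 31]
  trim_outliers([5, 11, 7, 7, 5], 7) -> 34  [called from main, line 50]
  pick_anchor([5, 11, 7, 7, 5], 7) -> 2  [called from derive_floor, line 41]
  derive_floor([5, 11, 7, 7, 5], 7) -> 14  [called from main, line 52]
Origin of each log line:
  1: from main, line 49
  2: from trim_outliers, line 27
  3: from rate_window, line 2
  4: from index_entries, line 9
  5: from index_entries, line 14
  6: from trim_outliers, line 30
  7: from gauge_drift, line 18
  8: from main, line 51
  9: from derive_floor, line 40
  10: from pick_anchor, line 34
  11: from derive_floor, line 42
  12: from main, line 53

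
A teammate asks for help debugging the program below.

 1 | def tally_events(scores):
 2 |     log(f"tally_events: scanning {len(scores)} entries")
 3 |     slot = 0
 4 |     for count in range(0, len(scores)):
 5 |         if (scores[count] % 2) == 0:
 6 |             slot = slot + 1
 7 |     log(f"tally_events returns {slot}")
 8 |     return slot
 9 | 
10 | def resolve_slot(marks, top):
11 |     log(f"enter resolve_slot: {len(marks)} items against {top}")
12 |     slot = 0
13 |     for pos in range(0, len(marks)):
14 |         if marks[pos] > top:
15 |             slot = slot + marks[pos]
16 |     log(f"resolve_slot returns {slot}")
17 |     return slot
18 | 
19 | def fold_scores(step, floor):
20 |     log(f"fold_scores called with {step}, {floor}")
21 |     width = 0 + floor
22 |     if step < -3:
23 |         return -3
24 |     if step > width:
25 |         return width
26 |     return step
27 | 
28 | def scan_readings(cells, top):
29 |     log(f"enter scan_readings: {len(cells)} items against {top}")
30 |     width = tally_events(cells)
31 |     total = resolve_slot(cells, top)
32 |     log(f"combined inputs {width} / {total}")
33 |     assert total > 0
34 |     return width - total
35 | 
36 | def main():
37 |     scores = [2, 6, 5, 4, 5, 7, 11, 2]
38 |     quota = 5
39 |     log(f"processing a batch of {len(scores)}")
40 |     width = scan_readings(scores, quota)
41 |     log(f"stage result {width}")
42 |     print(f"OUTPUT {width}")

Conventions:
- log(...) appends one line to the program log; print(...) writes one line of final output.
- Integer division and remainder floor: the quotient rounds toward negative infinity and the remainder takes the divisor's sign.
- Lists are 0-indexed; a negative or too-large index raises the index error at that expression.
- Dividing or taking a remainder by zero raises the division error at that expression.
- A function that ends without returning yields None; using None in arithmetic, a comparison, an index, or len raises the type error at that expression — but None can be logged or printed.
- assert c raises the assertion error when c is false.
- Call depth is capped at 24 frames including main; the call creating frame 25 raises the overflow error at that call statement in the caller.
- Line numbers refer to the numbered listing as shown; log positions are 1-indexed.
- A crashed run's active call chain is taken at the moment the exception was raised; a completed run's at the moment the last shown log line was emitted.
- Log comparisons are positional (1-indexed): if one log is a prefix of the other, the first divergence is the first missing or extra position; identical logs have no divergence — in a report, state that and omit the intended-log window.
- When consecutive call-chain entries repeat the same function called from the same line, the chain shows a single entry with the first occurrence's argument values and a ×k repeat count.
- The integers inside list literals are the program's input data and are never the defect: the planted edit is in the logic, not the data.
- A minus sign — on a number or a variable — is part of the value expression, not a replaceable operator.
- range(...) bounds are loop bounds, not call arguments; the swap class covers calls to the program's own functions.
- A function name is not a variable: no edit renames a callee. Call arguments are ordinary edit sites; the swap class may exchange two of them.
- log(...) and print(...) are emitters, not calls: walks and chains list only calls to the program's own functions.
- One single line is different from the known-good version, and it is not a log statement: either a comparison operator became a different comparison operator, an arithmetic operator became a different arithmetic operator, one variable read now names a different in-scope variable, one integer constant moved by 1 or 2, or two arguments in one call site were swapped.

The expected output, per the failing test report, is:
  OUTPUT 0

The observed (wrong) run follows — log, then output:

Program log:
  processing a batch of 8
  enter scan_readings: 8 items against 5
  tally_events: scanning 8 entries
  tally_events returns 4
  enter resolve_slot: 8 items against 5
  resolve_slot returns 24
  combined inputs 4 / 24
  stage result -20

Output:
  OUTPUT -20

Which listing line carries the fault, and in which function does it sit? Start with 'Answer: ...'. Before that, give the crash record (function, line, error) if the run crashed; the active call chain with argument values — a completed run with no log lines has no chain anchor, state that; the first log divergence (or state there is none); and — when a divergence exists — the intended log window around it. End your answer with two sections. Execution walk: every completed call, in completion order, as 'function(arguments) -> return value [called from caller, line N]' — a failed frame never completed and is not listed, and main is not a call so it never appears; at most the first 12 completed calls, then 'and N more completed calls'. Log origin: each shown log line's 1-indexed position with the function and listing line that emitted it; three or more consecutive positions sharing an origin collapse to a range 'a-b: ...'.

Answer: the defect is in scan_readings at line 34.
Key observation: Everything matches until log position 8, which reads 'stage result -20' in place of 'stage result 0'.
Call chain: main.
First divergence: position 8; shown 'stage result -20' vs intended 'stage result 0'.
Intended log window:
  6: resolve_slot returns 24
  7: combined inputs 4 / 24
  8: stage result 0
Execution walk:
  tally_events([2, 6, 5, 4, 5, 7, 11, 2]) -> 4  [called from scan_readings, line 30]
  resolve_slot([2, 6, 5, 4, 5, 7, 11, 2], 5) -> 24  [called from scan_readings, line 31]
  scan_readings([2, 6, 5, 4, 5, 7, 11, 2], 5) -> -20  [called from main, line 40]
Log line origins:
  1: logged in main at line 39
  2: logged in scan_readings at line 29
  3: logged in tally_events at line 2
  4: logged in tally_events at line 7
  5: logged in resolve_slot at line 11
  6: logged in resolve_slot at line 16
  7: logged in scan_readings at line 32
  8: logged in main at line 41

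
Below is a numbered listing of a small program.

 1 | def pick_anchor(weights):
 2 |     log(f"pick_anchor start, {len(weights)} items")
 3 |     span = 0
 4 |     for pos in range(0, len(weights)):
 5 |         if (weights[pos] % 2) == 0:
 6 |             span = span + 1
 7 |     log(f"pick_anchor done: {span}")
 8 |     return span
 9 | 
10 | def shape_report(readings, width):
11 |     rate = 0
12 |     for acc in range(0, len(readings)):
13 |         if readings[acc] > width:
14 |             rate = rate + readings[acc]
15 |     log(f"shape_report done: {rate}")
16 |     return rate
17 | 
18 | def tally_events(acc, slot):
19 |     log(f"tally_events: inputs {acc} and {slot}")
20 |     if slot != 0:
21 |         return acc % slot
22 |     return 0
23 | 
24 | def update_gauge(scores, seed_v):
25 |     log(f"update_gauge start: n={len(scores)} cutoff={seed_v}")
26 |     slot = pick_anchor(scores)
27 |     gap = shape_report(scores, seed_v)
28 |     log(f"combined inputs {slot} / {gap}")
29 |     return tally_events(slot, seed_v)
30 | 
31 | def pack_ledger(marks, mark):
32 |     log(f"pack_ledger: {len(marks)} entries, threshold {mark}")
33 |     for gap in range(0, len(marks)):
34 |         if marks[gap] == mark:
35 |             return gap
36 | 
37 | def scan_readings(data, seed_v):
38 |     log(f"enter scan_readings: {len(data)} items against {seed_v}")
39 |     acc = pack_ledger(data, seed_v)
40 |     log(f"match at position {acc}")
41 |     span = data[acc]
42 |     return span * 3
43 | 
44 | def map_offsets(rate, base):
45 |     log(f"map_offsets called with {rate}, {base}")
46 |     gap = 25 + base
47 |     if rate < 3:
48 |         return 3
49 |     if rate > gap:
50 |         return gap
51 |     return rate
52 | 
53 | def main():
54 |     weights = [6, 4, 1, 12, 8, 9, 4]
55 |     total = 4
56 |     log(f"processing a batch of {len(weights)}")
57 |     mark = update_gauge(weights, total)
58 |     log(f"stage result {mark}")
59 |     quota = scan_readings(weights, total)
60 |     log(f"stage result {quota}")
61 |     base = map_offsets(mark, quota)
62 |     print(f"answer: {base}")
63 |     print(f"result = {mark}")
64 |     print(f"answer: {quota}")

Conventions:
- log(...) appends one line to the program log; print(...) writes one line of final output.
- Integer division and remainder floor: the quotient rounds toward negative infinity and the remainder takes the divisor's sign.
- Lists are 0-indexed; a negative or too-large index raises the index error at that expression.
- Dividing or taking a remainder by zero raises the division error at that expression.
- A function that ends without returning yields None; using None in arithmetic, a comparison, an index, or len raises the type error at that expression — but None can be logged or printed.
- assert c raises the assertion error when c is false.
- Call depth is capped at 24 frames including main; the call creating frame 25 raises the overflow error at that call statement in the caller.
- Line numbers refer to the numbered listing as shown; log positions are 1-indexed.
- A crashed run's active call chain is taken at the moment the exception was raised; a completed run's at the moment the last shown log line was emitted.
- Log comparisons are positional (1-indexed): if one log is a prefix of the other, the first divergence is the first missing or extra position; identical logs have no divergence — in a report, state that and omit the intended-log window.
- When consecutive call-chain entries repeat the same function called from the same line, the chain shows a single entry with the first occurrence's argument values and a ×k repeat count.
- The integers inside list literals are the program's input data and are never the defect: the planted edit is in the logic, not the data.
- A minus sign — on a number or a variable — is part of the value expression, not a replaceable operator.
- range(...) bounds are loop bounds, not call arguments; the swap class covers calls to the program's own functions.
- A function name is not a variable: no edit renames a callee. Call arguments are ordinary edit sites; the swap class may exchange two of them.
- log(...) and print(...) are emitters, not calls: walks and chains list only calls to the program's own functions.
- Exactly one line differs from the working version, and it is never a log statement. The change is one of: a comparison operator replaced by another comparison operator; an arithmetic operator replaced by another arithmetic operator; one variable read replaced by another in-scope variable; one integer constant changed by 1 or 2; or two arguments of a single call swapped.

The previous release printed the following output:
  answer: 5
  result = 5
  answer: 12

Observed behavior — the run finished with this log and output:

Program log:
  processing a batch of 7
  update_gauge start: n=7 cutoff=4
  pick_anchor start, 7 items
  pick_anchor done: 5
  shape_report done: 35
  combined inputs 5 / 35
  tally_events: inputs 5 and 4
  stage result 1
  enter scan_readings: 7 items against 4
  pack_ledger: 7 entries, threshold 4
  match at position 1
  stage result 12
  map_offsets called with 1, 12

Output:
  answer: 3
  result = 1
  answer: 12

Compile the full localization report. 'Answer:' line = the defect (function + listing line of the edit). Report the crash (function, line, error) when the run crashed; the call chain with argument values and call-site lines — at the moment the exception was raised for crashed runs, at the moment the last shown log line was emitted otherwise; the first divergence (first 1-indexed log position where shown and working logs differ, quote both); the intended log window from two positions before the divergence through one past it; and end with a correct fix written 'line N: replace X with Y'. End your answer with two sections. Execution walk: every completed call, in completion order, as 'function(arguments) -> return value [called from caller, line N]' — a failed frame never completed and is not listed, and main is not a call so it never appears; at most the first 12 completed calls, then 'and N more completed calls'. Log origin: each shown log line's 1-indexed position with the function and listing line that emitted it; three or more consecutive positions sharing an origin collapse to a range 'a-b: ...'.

Answer: the defect is in update_gauge at line 29.
The tell: Everything matches until log position 7, which reads 'tally_events: inputs 5 and 4' in place of 'tally_events: inputs 5 and 35'.
Call chain: main -> map_offsets(1, 12) (called at line 61).
First divergence: at position 7 the run shows 'tally_events: inputs 5 and 4' where the working version logs 'tally_events: inputs 5 and 35'.
Intended log window:
  5: shape_report done: 35
  6: combined inputs 5 / 35
  7: tally_events: inputs 5 and 35
  8: stage result 5
Execution walk:
  pick_anchor([6, 4, 1, 12, 8, 9, 4]) -> 5  [called from update_gauge, line 26]
  shape_report([6, 4, 1, 12, 8, 9, 4], 4) -> 35  [called from update_gauge, line 27]
  tally_events(5, 4) -> 1  [called from update_gauge, line 29]
  update_gauge([6, 4, 1, 12, 8, 9, 4], 4) -> 1  [called from main, line 57]
  pack_ledger([6, 4, 1, 12, 8, 9, 4], 4) -> 1  [called from scan_readings, line 39]
  scan_readings([6, 4, 1, 12, 8, 9, 4], 4) -> 12  [called from main, line 59]
  map_offsets(1, 12) -> 3  [called from main, line 61]
Log line origins:
  1: emitted by main (line 56)
  2: emitted by update_gauge (line 25)
  3: emitted by pick_anchor (line 2)
  4: emitted by pick_anchor (line 7)
  5: emitted by shape_report (line 15)
  6: emitted by update_gauge (line 28)
  7: emitted by tally_events (line 19)
  8: emitted by main (line 58)
  9: emitted by scan_readings (line 38)
  10: emitted by pack_ledger (line 32)
  11: emitted by scan_readings (line 40)
  12: emitted by main (line 60)
  13: emitted by map_offsets (line 45)
A correct fix: line 29: replace `seed_v` with `gap`.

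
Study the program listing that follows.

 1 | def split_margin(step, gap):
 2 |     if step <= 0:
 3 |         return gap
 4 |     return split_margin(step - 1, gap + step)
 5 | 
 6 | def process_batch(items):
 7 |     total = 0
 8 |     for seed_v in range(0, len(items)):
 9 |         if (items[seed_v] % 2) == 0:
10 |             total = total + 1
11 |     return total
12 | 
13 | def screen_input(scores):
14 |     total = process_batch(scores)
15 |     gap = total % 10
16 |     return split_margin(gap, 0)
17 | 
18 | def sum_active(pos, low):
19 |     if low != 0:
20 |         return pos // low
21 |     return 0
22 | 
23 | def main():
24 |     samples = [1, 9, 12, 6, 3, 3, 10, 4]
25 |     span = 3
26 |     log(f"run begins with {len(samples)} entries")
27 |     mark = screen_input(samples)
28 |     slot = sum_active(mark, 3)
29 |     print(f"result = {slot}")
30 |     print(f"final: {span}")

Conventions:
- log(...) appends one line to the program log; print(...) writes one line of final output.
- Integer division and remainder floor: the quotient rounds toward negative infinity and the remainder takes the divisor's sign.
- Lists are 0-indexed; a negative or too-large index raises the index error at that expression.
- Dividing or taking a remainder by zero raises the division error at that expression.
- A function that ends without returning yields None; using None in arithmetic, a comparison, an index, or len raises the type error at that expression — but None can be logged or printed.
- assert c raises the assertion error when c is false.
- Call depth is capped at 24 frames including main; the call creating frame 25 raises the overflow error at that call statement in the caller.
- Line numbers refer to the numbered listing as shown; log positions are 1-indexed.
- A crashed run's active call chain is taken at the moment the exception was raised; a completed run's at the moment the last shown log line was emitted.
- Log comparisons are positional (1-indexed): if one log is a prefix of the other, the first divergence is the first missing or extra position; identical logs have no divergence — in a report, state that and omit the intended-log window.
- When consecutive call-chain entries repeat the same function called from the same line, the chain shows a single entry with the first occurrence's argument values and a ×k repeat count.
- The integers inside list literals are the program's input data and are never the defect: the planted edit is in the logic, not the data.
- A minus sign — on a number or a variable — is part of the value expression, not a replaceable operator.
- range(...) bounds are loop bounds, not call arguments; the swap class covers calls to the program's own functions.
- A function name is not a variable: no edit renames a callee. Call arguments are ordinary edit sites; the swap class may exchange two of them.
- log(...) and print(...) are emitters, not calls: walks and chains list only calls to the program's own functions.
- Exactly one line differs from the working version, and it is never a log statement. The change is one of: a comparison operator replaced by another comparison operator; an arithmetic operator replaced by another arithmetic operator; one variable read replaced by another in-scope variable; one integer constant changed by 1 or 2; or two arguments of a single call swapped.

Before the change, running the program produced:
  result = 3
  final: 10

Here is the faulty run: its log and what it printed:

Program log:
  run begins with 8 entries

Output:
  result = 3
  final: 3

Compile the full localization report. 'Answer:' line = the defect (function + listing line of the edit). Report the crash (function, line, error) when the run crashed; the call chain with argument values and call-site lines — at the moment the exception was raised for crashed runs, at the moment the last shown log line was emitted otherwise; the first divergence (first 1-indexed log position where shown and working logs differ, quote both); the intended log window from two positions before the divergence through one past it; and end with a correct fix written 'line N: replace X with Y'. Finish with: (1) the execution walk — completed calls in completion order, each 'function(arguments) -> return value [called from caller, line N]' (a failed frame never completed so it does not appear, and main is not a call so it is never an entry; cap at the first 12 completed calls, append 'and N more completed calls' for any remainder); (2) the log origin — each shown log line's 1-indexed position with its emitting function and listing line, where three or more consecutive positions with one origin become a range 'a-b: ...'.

Answer: the defect is in main at line 30.
Key fact: Every logged value matches the working version; the printed result is what differs.
Call chain: main.
First divergence: there is none — every log position agrees.
Execution walk:
  process_batch([1, 9, 12, 6, 3, 3, 10, 4]) -> 4  [called from screen_input, line 14]
  split_margin(0, 10) -> 10  [called from split_margin, line 4]
  split_margin(1, 9) -> 10  [called from split_margin, line 4]
  split_margin(2, 7) -> 10  [called from split_margin, line 4]
  split_margin(3, 4) -> 10  [called from split_margin, line 4]
  split_margin(4, 0) -> 10  [called from screen_input, line 16]
  screen_input([1, 9, 12, 6, 3, 3, 10, 4]) -> 10  [called from main, line 27]
  sum_active(10, 3) -> 3  [called from main, line 28]
Origin of each log line:
  1: from main, line 26
A correct fix: line 30: replace `span` with `mark`.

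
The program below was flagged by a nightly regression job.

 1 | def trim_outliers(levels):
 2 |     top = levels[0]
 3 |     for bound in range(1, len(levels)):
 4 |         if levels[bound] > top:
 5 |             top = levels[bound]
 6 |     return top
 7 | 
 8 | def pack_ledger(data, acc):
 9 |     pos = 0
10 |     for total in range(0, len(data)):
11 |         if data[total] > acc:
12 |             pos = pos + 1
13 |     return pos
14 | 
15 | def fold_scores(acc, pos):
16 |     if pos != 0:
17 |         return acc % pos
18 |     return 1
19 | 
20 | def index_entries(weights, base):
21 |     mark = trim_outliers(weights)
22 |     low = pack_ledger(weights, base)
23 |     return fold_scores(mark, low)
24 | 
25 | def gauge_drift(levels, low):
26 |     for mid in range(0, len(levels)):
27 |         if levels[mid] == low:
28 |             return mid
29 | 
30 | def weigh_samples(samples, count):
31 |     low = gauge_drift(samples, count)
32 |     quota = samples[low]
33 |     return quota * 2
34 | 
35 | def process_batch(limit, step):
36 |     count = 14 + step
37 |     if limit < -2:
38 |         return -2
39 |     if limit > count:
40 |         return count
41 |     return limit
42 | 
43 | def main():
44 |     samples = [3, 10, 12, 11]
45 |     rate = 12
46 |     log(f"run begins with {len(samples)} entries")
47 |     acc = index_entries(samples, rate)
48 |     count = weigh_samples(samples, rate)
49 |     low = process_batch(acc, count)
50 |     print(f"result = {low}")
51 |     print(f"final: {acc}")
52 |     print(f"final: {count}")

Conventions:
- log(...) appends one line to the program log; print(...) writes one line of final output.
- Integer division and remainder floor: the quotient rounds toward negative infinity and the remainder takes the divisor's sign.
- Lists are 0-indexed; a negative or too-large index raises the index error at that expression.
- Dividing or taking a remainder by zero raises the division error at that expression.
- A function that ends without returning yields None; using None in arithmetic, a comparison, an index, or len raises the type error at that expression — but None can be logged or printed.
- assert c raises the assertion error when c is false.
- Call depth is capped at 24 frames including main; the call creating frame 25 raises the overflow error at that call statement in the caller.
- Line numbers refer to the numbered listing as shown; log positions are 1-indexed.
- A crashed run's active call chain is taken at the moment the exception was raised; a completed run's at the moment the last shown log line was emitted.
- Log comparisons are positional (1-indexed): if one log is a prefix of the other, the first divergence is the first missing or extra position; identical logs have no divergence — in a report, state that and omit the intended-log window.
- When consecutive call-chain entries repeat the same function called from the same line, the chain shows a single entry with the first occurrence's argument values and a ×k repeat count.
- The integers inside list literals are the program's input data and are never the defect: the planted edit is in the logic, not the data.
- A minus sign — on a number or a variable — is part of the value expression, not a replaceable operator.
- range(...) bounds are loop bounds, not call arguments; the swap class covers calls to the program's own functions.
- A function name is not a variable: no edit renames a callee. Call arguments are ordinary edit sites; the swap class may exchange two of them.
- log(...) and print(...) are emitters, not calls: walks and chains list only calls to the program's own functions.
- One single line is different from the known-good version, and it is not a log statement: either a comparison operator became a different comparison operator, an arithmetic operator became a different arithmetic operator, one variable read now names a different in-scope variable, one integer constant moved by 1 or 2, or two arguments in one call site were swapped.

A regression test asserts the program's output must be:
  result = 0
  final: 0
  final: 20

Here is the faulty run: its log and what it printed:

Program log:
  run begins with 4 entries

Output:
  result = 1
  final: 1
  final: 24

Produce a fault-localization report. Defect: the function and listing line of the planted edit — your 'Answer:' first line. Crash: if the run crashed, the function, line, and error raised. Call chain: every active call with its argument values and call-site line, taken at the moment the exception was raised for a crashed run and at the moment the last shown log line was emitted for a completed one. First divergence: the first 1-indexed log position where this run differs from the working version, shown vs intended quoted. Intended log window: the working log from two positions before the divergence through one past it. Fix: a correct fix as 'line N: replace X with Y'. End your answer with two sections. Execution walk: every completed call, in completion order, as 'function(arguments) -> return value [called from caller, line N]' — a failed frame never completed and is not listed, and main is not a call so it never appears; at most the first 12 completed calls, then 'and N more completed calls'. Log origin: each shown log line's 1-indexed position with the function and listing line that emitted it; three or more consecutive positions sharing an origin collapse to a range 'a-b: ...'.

Answer: the defect is in main at line 45.
Key fact: Every logged value matches the working version; the printed result is what differs.
Call chain: main.
First divergence: none; the two logs match at every position.
Execution walk:
  trim_outliers([3, 10, 12, 11]) -> 12  [called from index_entries, line 21]
  pack_ledger([3, 10, 12, 11], 12) -> 0  [called from index_entries, line 22]
  fold_scores(12, 0) -> 1  [called from index_entries, line 23]
  index_entries([3, 10, 12, 11], 12) -> 1  [called from main, line 47]
  gauge_drift([3, 10, 12, 11], 12) -> 2  [called from weigh_samples, line 31]
  weigh_samples([3, 10, 12, 11], 12) -> 24  [called from main, line 48]
  process_batch(1, 24) -> 1  [called from main, line 49]
Log line origins:
  1: emitted by main (line 46)
A correct fix: line 45: replace `12` with `10`.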